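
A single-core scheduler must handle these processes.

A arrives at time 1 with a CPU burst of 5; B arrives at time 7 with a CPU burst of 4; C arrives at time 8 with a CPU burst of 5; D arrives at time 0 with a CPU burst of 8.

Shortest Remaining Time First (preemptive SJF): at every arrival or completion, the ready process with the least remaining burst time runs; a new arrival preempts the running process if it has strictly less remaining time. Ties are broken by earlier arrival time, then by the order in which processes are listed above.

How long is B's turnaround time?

Schedule: | D 0-1 | A 1-6 | D 6-7 | B 7-11 | C 11-16 | D 16-22 |
Completion: A=6  B=11  C=16  D=22
Turnaround (C−A): A=5  B=4  C=8  D=22
Turnaround(B) = completion − arrival = 11 − 7 = 4

4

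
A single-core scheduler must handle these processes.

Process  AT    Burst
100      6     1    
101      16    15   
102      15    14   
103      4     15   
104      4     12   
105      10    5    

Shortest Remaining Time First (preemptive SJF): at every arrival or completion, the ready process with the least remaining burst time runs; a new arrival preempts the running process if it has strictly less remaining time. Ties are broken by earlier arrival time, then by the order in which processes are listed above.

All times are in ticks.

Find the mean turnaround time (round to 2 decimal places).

Gantt: | idle 0-4 | 104 4-6 | 100 6-7 | 104 7-10 | 105 10-15 | 104 15-22 | 102 22-36 | 103 36-51 | 101 51-66 |
Completion: 100=7  101=66  102=36  103=51  104=22  105=15
Turnaround (C−A): 100=1  101=50  102=21  103=47  104=18  105=5
Turnaround times: 100=1, 101=50, 102=21, 103=47, 104=18, 105=5
Average turnaround = (1+50+21+47+18+5) / 6 = 142/6 = 23.67

23.67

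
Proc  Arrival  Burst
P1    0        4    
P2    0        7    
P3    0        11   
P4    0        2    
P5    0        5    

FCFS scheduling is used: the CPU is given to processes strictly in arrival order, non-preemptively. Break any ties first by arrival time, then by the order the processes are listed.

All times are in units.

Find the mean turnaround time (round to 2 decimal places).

Gantt: | P1 0-4 | P2 4-11 | P3 11-22 | P4 22-24 | P5 24-29 |
Completion: P1=4  P2=11  P3=22  P4=24  P5=29
Turnaround times: P1=4, P2=11, P3=22, P4=24, P5=29
Average turnaround = (4+11+22+24+29) / 5 = 90/5 = 18.00

18.00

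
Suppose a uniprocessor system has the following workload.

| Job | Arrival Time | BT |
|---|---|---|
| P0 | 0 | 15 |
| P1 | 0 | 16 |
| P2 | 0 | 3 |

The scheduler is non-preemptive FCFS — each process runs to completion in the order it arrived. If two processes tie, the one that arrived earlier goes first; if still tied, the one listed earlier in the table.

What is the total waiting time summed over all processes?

Schedule: | P0 0-15 | P1 15-31 | P2 31-34 |
Completion: P0=15  P1=31  P2=34
Turnaround (C−A): P0=15  P1=31  P2=34
Waiting = turnaround − burst: P0=0, P1=15, P2=31
Total waiting = 0 + 15 + 31 = 46

46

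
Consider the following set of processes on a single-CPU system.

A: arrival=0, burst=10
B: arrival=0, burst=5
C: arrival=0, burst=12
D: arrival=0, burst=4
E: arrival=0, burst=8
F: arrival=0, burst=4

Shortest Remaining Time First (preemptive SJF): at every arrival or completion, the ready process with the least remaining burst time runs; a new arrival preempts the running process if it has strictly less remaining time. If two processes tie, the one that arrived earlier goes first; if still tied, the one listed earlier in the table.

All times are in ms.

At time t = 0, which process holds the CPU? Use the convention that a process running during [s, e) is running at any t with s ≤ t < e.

Gantt: | D 0-4 | F 4-8 | B 8-13 | E 13-21 | A 21-31 | C 31-43 |
Completion: A=31  B=13  C=43  D=4  E=21  F=8

D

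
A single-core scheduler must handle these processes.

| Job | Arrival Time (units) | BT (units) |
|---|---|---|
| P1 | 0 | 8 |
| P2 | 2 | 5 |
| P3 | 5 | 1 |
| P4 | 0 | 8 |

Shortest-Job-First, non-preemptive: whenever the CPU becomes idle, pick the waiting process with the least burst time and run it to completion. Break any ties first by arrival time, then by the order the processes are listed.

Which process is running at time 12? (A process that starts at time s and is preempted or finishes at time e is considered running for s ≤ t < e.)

P2

Schedule: | P1 0-8 | P3 8-9 | P2 9-14 | P4 14-22 |
Completion: P1=8  P2=14  P3=9  P4=22
Turnaround (C−A): P1=8  P2=12  P3=4  P4=22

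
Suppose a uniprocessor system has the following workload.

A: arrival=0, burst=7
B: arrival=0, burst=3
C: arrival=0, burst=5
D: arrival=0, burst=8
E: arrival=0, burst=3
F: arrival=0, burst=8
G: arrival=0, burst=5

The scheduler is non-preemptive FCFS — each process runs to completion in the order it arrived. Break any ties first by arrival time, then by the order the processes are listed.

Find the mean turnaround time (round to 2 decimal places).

Schedule: | A 0-7 | B 7-10 | C 10-15 | D 15-23 | E 23-26 | F 26-34 | G 34-39 |
Completion: A=7  B=10  C=15  D=23  E=26  F=34  G=39
Turnaround (C−A): A=7  B=10  C=15  D=23  E=26  F=34  G=39
Turnaround times: A=7, B=10, C=15, D=23, E=26, F=34, G=39
Average turnaround = (7+10+15+23+26+34+39) / 7 = 154/7 = 22.00

22.00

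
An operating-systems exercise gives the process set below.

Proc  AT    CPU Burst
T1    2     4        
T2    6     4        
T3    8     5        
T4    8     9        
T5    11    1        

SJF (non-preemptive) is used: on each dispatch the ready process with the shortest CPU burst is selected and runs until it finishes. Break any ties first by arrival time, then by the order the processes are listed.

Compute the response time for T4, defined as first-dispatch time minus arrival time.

8

Timeline: | idle 0-2 | T1 2-6 | T2 6-10 | T3 10-15 | T5 15-16 | T4 16-25 |
Completion: T1=6  T2=10  T3=15  T4=25  T5=16
Turnaround (C−A): T1=4  T2=4  T3=7  T4=17  T5=5
Response(T4) = first start − arrival = 16 − 8 = 8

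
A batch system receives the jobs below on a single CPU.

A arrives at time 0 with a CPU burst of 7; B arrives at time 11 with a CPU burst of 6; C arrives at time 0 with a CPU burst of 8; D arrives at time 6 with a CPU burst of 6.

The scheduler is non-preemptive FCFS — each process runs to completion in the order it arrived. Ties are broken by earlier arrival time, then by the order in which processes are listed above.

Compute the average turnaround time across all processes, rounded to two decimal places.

Timeline: | A 0-7 | C 7-15 | D 15-21 | B 21-27 |
Completion: A=7  B=27  C=15  D=21
Turnaround times: A=7, B=16, C=15, D=15
Average turnaround = (7+16+15+15) / 4 = 53/4 = 13.25

13.25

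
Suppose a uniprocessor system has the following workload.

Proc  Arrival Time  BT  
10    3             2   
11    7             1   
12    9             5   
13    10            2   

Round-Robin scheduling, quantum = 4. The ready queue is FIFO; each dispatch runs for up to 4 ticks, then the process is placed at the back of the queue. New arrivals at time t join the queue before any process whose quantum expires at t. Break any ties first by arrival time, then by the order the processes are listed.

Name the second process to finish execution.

11

Gantt: | idle 0-3 | 10 3-5 | idle 5-7 | 11 7-8 | idle 8-9 | 12 9-13 | 13 13-15 | 12 15-16 |
Completion: 10=5  11=8  12=16  13=15
Turnaround (C−A): 10=2  11=1  12=7  13=5
Finish order: 10 → 11 → 13 → 12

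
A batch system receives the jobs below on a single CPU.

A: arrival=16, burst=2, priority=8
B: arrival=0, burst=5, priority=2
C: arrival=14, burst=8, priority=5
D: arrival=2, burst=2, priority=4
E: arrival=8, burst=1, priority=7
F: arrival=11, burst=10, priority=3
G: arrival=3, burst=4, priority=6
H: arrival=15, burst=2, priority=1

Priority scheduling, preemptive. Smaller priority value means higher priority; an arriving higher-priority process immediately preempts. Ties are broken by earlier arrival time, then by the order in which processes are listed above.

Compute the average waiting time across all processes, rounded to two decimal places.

Schedule: | B 0-5 | D 5-7 | G 7-11 | F 11-15 | H 15-17 | F 17-23 | C 23-31 | E 31-32 | A 32-34 |
Completion: A=34  B=5  C=31  D=7  E=32  F=23  G=11  H=17
Turnaround (C−A): A=18  B=5  C=17  D=5  E=24  F=12  G=8  H=2
Waiting times: A=16, B=0, C=9, D=3, E=23, F=2, G=4, H=0
Average waiting = (16+0+9+3+23+2+4+0) / 8 = 57/8 = 7.13

7.13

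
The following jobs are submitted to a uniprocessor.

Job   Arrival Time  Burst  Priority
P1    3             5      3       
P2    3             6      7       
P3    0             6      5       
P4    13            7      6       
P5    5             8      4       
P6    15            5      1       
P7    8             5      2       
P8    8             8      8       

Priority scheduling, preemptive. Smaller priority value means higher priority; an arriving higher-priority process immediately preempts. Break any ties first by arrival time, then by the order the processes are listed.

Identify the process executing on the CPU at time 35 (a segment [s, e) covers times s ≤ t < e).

P4

Gantt: | P3 0-3 | P1 3-8 | P7 8-13 | P5 13-15 | P6 15-20 | P5 20-26 | P3 26-29 | P4 29-36 | P2 36-42 | P8 42-50 |
Completion: P1=8  P2=42  P3=29  P4=36  P5=26  P6=20  P7=13  P8=50
Turnaround (C−A): P1=5  P2=39  P3=29  P4=23  P5=21  P6=5  P7=5  P8=42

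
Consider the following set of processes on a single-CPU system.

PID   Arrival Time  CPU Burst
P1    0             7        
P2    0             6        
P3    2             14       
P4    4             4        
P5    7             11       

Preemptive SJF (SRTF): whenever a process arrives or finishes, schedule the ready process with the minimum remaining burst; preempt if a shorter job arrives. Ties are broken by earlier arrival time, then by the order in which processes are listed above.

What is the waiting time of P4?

2

Timeline: | P2 0-6 | P4 6-10 | P1 10-17 | P5 17-28 | P3 28-42 |
Completion: P1=17  P2=6  P3=42  P4=10  P5=28
Waiting(P4) = turnaround − burst = 6 − 4 = 2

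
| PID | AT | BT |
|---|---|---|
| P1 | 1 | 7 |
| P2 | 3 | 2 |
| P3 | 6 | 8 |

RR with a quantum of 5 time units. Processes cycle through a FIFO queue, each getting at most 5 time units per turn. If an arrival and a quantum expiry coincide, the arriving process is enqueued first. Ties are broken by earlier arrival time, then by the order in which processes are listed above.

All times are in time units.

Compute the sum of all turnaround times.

31

Gantt: | idle 0-1 | P1 1-6 | P2 6-8 | P3 8-13 | P1 13-15 | P3 15-18 |
Completion: P1=15  P2=8  P3=18
Turnaround = completion − arrival: P1=14, P2=5, P3=12
Total turnaround = 14 + 5 + 12 = 31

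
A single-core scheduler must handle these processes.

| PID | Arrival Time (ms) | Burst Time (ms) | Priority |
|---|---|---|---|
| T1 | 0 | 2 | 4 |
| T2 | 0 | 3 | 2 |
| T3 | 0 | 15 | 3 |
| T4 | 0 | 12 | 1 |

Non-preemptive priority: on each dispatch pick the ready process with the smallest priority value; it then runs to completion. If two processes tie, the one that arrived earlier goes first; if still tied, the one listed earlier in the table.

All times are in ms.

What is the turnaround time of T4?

Schedule: | T4 0-12 | T2 12-15 | T3 15-30 | T1 30-32 |
Completion: T1=32  T2=15  T3=30  T4=12
Turnaround (C−A): T1=32  T2=15  T3=30  T4=12
Turnaround(T4) = completion − arrival = 12 − 0 = 12

12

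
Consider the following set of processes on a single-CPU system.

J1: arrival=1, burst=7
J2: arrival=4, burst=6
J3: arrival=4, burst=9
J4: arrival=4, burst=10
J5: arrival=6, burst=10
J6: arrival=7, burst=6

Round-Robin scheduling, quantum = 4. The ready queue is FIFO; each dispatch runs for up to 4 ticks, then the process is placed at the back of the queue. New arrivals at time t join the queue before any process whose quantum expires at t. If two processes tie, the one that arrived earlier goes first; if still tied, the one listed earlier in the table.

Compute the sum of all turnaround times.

209

Schedule: | idle 0-1 | J1 1-5 | J2 5-9 | J3 9-13 | J4 13-17 | J1 17-20 | J5 20-24 | J6 24-28 | J2 28-30 | J3 30-34 | J4 34-38 | J5 38-42 | J6 42-44 | J3 44-45 | J4 45-47 | J5 47-49 |
Completion: J1=20  J2=30  J3=45  J4=47  J5=49  J6=44
Turnaround = completion − arrival: J1=19, J2=26, J3=41, J4=43, J5=43, J6=37
Total turnaround = 19 + 26 + 41 + 43 + 43 + 37 = 209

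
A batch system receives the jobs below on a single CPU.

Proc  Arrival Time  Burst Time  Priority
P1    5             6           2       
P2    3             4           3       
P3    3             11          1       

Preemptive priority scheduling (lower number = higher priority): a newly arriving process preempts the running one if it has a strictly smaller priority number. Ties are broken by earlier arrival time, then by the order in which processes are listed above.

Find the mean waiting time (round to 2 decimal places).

Timeline: | idle 0-3 | P3 3-14 | P1 14-20 | P2 20-24 |
Completion: P1=20  P2=24  P3=14
Turnaround (C−A): P1=15  P2=21  P3=11
Waiting times: P1=9, P2=17, P3=0
Average waiting = (9+17+0) / 3 = 26/3 = 8.67

8.67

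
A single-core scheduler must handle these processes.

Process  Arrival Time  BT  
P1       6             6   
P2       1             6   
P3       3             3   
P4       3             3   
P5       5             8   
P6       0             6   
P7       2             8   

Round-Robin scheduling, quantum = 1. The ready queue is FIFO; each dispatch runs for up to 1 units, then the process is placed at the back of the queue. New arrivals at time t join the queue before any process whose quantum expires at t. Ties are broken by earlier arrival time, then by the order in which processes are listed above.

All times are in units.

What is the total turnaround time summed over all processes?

193

Schedule: | P6 0-1 | P2 1-2 | P6 2-3 | P7 3-4 | P2 4-5 | P3 5-6 | P4 6-7 | P6 7-8 | P7 8-9 | P5 9-10 | P2 10-11 | P1 11-12 | P3 12-13 | P4 13-14 | P6 14-15 | P7 15-16 | P5 16-17 | P2 17-18 | P1 18-19 | P3 19-20 | P4 20-21 | P6 21-22 | P7 22-23 | P5 23-24 | P2 24-25 | P1 25-26 | P6 26-27 | P7 27-28 | P5 28-29 | P2 29-30 | P1 30-31 | P7 31-32 | P5 32-33 | P1 33-34 | P7 34-35 | P5 35-36 | P1 36-37 | P7 37-38 | P5 38-40 |
Completion: P1=37  P2=30  P3=20  P4=21  P5=40  P6=27  P7=38
Turnaround = completion − arrival: P1=31, P2=29, P3=17, P4=18, P5=35, P6=27, P7=36
Total turnaround = 31 + 29 + 17 + 18 + 35 + 27 + 36 = 193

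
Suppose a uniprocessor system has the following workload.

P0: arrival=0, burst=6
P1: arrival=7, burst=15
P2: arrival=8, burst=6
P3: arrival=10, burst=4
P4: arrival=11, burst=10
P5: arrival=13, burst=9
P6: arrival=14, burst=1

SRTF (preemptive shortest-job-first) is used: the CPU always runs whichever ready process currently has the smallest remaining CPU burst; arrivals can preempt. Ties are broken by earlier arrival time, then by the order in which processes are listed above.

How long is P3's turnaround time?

Timeline: | P0 0-6 | idle 6-7 | P1 7-8 | P2 8-14 | P6 14-15 | P3 15-19 | P5 19-28 | P4 28-38 | P1 38-52 |
Completion: P0=6  P1=52  P2=14  P3=19  P4=38  P5=28  P6=15
Turnaround (C−A): P0=6  P1=45  P2=6  P3=9  P4=27  P5=15  P6=1
Turnaround(P3) = completion − arrival = 19 − 10 = 9

9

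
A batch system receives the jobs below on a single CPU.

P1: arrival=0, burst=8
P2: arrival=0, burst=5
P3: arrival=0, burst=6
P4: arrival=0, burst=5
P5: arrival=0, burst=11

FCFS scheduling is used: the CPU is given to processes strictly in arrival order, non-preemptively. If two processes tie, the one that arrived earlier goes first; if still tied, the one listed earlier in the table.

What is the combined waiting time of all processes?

Gantt: | P1 0-8 | P2 8-13 | P3 13-19 | P4 19-24 | P5 24-35 |
Completion: P1=8  P2=13  P3=19  P4=24  P5=35
Turnaround (C−A): P1=8  P2=13  P3=19  P4=24  P5=35
Waiting = turnaround − burst: P1=0, P2=8, P3=13, P4=19, P5=24
Total waiting = 0 + 8 + 13 + 19 + 24 = 64

64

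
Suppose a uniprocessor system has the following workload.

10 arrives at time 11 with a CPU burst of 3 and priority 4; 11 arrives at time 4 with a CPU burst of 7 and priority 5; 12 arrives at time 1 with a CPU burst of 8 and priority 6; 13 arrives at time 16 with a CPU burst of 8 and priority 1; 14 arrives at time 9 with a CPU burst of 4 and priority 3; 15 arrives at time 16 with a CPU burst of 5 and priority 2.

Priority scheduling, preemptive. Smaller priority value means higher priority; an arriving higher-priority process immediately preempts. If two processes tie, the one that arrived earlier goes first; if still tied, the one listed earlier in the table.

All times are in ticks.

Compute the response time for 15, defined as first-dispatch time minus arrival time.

Schedule: | idle 0-1 | 12 1-4 | 11 4-9 | 14 9-13 | 10 13-16 | 13 16-24 | 15 24-29 | 11 29-31 | 12 31-36 |
Completion: 10=16  11=31  12=36  13=24  14=13  15=29
Turnaround (C−A): 10=5  11=27  12=35  13=8  14=4  15=13
Response(15) = first start − arrival = 24 − 16 = 8

8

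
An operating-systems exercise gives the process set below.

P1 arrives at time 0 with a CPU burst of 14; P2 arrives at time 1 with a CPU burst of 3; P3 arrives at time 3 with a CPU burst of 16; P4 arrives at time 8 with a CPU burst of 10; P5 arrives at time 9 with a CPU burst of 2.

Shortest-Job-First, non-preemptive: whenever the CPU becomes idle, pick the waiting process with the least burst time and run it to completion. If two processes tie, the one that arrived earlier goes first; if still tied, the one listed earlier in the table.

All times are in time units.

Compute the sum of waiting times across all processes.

57

Schedule: | P1 0-14 | P5 14-16 | P2 16-19 | P4 19-29 | P3 29-45 |
Completion: P1=14  P2=19  P3=45  P4=29  P5=16
Turnaround (C−A): P1=14  P2=18  P3=42  P4=21  P5=7
Waiting = turnaround − burst: P1=0, P2=15, P3=26, P4=11, P5=5
Total waiting = 0 + 15 + 26 + 11 + 5 = 57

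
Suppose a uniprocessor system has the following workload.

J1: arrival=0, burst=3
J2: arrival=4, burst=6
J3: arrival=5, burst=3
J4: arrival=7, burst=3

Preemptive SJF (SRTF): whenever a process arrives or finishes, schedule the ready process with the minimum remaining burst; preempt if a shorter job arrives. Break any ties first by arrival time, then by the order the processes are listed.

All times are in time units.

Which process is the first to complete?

Schedule: | J1 0-3 | idle 3-4 | J2 4-5 | J3 5-8 | J4 8-11 | J2 11-16 |
Completion: J1=3  J2=16  J3=8  J4=11
Finish order: J1 → J3 → J4 → J2

J1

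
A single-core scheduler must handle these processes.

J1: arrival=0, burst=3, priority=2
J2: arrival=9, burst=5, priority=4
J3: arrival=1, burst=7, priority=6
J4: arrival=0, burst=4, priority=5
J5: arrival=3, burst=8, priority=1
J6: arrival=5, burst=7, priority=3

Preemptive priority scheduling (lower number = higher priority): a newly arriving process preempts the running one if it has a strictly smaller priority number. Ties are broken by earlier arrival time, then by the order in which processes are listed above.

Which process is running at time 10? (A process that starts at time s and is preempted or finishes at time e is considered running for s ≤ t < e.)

Timeline: | J1 0-3 | J5 3-11 | J6 11-18 | J2 18-23 | J4 23-27 | J3 27-34 |
Completion: J1=3  J2=23  J3=34  J4=27  J5=11  J6=18
Turnaround (C−A): J1=3  J2=14  J3=33  J4=27  J5=8  J6=13

J5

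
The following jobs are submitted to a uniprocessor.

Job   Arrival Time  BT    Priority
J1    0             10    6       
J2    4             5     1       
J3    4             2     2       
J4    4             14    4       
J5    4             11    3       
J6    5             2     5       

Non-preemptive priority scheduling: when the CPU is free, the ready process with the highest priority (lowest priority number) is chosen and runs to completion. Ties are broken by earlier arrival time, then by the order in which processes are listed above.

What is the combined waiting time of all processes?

Gantt: | J1 0-10 | J2 10-15 | J3 15-17 | J5 17-28 | J4 28-42 | J6 42-44 |
Completion: J1=10  J2=15  J3=17  J4=42  J5=28  J6=44
Waiting = turnaround − burst: J1=0, J2=6, J3=11, J4=24, J5=13, J6=37
Total waiting = 0 + 6 + 11 + 24 + 13 + 37 = 91

91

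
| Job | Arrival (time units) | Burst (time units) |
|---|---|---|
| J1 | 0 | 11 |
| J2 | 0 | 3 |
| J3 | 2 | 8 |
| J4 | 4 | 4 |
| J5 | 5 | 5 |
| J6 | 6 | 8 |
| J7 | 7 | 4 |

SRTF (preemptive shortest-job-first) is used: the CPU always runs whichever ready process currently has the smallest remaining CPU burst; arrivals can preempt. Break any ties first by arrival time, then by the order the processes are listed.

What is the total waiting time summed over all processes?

72

Gantt: | J2 0-3 | J3 3-4 | J4 4-8 | J7 8-12 | J5 12-17 | J3 17-24 | J6 24-32 | J1 32-43 |
Completion: J1=43  J2=3  J3=24  J4=8  J5=17  J6=32  J7=12
Waiting = turnaround − burst: J1=32, J2=0, J3=14, J4=0, J5=7, J6=18, J7=1
Total waiting = 32 + 0 + 14 + 0 + 7 + 18 + 1 = 72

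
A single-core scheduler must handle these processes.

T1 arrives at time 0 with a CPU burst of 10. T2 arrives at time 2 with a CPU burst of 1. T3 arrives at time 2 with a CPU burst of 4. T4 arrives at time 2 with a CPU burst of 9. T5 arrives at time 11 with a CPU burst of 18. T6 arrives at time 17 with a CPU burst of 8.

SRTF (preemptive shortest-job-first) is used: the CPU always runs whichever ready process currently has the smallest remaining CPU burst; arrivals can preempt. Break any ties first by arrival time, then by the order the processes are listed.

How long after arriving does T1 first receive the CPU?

0

Gantt: | T1 0-2 | T2 2-3 | T3 3-7 | T1 7-15 | T4 15-24 | T6 24-32 | T5 32-50 |
Completion: T1=15  T2=3  T3=7  T4=24  T5=50  T6=32
Turnaround (C−A): T1=15  T2=1  T3=5  T4=22  T5=39  T6=15
Response(T1) = first start − arrival = 0 − 0 = 0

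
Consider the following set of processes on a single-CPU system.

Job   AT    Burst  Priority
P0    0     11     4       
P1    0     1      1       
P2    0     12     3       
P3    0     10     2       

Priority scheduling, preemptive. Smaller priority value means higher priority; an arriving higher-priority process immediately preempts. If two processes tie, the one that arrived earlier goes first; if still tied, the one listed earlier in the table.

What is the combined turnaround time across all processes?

69

Gantt: | P1 0-1 | P3 1-11 | P2 11-23 | P0 23-34 |
Completion: P0=34  P1=1  P2=23  P3=11
Turnaround (C−A): P0=34  P1=1  P2=23  P3=11
Turnaround = completion − arrival: P0=34, P1=1, P2=23, P3=11
Total turnaround = 34 + 1 + 23 + 11 = 69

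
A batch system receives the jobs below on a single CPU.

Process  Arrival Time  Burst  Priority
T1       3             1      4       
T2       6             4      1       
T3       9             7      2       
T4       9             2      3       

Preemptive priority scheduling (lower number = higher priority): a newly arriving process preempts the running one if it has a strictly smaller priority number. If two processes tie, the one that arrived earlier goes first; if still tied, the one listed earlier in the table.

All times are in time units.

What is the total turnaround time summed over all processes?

23

Timeline: | idle 0-3 | T1 3-4 | idle 4-6 | T2 6-10 | T3 10-17 | T4 17-19 |
Completion: T1=4  T2=10  T3=17  T4=19
Turnaround = completion − arrival: T1=1, T2=4, T3=8, T4=10
Total turnaround = 1 + 4 + 8 + 10 = 23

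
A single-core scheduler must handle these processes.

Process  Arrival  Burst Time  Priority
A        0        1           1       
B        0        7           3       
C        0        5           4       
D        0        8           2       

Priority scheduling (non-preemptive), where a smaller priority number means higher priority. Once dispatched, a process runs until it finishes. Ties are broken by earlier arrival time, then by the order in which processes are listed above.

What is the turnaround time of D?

9

Schedule: | A 0-1 | D 1-9 | B 9-16 | C 16-21 |
Completion: A=1  B=16  C=21  D=9
Turnaround (C−A): A=1  B=16  C=21  D=9
Turnaround(D) = completion − arrival = 9 − 0 = 9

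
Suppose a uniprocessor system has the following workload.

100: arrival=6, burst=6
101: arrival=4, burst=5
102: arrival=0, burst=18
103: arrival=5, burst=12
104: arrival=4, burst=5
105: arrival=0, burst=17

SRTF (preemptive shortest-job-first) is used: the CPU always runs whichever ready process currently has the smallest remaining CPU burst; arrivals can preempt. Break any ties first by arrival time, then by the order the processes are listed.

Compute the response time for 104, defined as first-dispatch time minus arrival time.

Schedule: | 105 0-4 | 101 4-9 | 104 9-14 | 100 14-20 | 103 20-32 | 105 32-45 | 102 45-63 |
Completion: 100=20  101=9  102=63  103=32  104=14  105=45
Turnaround (C−A): 100=14  101=5  102=63  103=27  104=10  105=45
Response(104) = first start − arrival = 9 − 4 = 5

5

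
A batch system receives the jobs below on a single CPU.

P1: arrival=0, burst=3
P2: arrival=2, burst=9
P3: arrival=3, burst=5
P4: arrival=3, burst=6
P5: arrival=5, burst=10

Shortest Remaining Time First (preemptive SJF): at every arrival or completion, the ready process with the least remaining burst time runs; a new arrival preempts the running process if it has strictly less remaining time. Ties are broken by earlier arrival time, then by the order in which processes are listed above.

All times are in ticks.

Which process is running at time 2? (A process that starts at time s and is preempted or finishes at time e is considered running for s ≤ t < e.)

P1

Timeline: | P1 0-3 | P3 3-8 | P4 8-14 | P2 14-23 | P5 23-33 |
Completion: P1=3  P2=23  P3=8  P4=14  P5=33
Turnaround (C−A): P1=3  P2=21  P3=5  P4=11  P5=28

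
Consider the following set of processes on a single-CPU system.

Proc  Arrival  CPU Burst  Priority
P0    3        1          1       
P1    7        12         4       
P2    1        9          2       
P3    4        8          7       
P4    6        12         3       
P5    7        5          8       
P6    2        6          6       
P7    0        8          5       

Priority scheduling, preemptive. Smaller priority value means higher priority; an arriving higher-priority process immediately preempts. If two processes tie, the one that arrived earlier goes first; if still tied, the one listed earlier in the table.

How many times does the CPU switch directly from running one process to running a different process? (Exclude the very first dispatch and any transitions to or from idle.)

Schedule: | P7 0-1 | P2 1-3 | P0 3-4 | P2 4-11 | P4 11-23 | P1 23-35 | P7 35-42 | P6 42-48 | P3 48-56 | P5 56-61 |
Completion: P0=4  P1=35  P2=11  P3=56  P4=23  P5=61  P6=48  P7=42

9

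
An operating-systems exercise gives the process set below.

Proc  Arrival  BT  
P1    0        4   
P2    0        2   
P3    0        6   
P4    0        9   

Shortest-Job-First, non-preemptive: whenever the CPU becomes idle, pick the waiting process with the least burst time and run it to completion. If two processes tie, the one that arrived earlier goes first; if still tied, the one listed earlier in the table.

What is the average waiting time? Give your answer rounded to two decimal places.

5.00

Gantt: | P2 0-2 | P1 2-6 | P3 6-12 | P4 12-21 |
Completion: P1=6  P2=2  P3=12  P4=21
Waiting times: P1=2, P2=0, P3=6, P4=12
Average waiting = (2+0+6+12) / 4 = 20/4 = 5.00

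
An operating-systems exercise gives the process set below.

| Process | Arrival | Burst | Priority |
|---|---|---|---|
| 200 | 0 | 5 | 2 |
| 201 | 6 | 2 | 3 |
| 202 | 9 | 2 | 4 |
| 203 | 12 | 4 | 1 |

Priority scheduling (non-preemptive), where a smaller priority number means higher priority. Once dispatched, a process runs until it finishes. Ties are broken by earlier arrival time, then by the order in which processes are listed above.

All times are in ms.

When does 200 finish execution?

Schedule: | 200 0-5 | idle 5-6 | 201 6-8 | idle 8-9 | 202 9-11 | idle 11-12 | 203 12-16 |
Completion: 200=5  201=8  202=11  203=16

5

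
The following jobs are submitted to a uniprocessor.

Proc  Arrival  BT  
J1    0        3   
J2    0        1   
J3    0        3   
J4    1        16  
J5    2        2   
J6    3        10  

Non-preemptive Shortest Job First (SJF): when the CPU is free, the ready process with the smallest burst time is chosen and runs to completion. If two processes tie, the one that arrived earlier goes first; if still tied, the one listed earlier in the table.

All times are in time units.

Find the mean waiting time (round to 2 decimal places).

Schedule: | J2 0-1 | J1 1-4 | J5 4-6 | J3 6-9 | J6 9-19 | J4 19-35 |
Completion: J1=4  J2=1  J3=9  J4=35  J5=6  J6=19
Turnaround (C−A): J1=4  J2=1  J3=9  J4=34  J5=4  J6=16
Waiting times: J1=1, J2=0, J3=6, J4=18, J5=2, J6=6
Average waiting = (1+0+6+18+2+6) / 6 = 33/6 = 5.50

5.50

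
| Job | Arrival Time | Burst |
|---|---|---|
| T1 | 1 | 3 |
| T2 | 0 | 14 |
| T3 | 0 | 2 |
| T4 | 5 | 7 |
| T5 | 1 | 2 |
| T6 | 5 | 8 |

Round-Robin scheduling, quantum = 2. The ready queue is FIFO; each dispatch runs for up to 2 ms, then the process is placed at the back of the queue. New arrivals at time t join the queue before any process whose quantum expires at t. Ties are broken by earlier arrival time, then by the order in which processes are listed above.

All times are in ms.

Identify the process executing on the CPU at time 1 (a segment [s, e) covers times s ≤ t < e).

Schedule: | T2 0-2 | T3 2-4 | T1 4-6 | T5 6-8 | T2 8-10 | T4 10-12 | T6 12-14 | T1 14-15 | T2 15-17 | T4 17-19 | T6 19-21 | T2 21-23 | T4 23-25 | T6 25-27 | T2 27-29 | T4 29-30 | T6 30-32 | T2 32-36 |
Completion: T1=15  T2=36  T3=4  T4=30  T5=8  T6=32
Turnaround (C−A): T1=14  T2=36  T3=4  T4=25  T5=7  T6=27

T2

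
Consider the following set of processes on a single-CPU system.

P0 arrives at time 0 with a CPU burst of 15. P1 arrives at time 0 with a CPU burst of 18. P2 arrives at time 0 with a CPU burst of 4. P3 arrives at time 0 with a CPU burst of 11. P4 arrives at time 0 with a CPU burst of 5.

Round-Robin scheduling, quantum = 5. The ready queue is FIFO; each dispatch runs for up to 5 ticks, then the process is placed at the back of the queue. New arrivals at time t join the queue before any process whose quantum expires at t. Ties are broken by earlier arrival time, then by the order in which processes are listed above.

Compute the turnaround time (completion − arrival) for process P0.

Gantt: | P0 0-5 | P1 5-10 | P2 10-14 | P3 14-19 | P4 19-24 | P0 24-29 | P1 29-34 | P3 34-39 | P0 39-44 | P1 44-49 | P3 49-50 | P1 50-53 |
Completion: P0=44  P1=53  P2=14  P3=50  P4=24
Turnaround (C−A): P0=44  P1=53  P2=14  P3=50  P4=24
Turnaround(P0) = completion − arrival = 44 − 0 = 44

44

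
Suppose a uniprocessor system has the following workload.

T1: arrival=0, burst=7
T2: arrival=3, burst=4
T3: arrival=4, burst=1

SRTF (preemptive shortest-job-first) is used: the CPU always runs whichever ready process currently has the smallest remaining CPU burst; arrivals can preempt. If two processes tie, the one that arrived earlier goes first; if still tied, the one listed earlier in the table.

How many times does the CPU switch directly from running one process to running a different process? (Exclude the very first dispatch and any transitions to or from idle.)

Timeline: | T1 0-4 | T3 4-5 | T1 5-8 | T2 8-12 |
Completion: T1=8  T2=12  T3=5
Turnaround (C−A): T1=8  T2=9  T3=1

3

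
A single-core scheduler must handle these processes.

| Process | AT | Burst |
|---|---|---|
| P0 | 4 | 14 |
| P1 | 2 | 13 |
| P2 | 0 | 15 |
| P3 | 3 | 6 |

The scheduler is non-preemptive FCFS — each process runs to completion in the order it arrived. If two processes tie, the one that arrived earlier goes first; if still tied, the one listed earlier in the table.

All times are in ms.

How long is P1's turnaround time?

26

Timeline: | P2 0-15 | P1 15-28 | P3 28-34 | P0 34-48 |
Completion: P0=48  P1=28  P2=15  P3=34
Turnaround(P1) = completion − arrival = 28 − 2 = 26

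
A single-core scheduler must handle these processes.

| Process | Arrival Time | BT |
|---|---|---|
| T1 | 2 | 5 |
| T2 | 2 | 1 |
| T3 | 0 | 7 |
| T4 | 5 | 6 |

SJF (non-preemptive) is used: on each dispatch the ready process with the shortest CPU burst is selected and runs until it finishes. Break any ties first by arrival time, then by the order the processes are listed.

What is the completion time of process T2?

8

Schedule: | T3 0-7 | T2 7-8 | T1 8-13 | T4 13-19 |
Completion: T1=13  T2=8  T3=7  T4=19
Turnaround (C−A): T1=11  T2=6  T3=7  T4=14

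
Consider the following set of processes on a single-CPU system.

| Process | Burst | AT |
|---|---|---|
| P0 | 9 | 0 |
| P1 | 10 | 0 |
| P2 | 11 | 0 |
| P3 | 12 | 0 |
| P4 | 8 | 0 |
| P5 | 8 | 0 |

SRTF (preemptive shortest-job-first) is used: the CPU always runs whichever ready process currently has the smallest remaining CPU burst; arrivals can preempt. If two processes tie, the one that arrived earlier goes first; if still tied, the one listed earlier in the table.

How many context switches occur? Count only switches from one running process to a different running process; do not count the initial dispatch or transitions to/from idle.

Gantt: | P4 0-8 | P5 8-16 | P0 16-25 | P1 25-35 | P2 35-46 | P3 46-58 |
Completion: P0=25  P1=35  P2=46  P3=58  P4=8  P5=16

5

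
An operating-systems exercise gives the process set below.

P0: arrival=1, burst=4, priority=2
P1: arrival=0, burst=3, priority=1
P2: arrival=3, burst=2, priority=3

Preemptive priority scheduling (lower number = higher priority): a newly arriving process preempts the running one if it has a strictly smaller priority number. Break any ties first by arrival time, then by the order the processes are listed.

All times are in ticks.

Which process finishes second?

P0

Gantt: | P1 0-3 | P0 3-7 | P2 7-9 |
Completion: P0=7  P1=3  P2=9
Finish order: P1 → P0 → P2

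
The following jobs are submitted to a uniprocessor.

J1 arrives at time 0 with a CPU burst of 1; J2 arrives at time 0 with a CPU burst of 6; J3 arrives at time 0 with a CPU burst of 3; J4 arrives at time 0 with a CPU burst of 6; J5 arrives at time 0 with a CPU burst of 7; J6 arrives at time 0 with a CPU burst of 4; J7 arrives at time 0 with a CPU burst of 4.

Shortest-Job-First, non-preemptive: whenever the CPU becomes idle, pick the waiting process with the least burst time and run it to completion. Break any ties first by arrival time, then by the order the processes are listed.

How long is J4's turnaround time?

24

Schedule: | J1 0-1 | J3 1-4 | J6 4-8 | J7 8-12 | J2 12-18 | J4 18-24 | J5 24-31 |
Completion: J1=1  J2=18  J3=4  J4=24  J5=31  J6=8  J7=12
Turnaround (C−A): J1=1  J2=18  J3=4  J4=24  J5=31  J6=8  J7=12
Turnaround(J4) = completion − arrival = 24 − 0 = 24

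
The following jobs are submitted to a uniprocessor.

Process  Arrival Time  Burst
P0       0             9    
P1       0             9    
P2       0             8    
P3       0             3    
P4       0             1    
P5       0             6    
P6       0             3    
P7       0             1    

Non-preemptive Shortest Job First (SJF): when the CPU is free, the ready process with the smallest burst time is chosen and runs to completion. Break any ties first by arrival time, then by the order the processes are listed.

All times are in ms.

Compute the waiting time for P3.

Timeline: | P4 0-1 | P7 1-2 | P3 2-5 | P6 5-8 | P5 8-14 | P2 14-22 | P0 22-31 | P1 31-40 |
Completion: P0=31  P1=40  P2=22  P3=5  P4=1  P5=14  P6=8  P7=2
Waiting(P3) = turnaround − burst = 5 − 3 = 2

2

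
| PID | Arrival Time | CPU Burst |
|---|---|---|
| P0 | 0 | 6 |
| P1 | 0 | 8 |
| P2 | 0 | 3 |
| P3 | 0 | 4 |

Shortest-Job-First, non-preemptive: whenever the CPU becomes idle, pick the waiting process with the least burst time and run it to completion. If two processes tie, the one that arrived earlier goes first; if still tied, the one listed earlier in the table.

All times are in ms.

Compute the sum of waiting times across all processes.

23

Schedule: | P2 0-3 | P3 3-7 | P0 7-13 | P1 13-21 |
Completion: P0=13  P1=21  P2=3  P3=7
Turnaround (C−A): P0=13  P1=21  P2=3  P3=7
Waiting = turnaround − burst: P0=7, P1=13, P2=0, P3=3
Total waiting = 7 + 13 + 0 + 3 = 23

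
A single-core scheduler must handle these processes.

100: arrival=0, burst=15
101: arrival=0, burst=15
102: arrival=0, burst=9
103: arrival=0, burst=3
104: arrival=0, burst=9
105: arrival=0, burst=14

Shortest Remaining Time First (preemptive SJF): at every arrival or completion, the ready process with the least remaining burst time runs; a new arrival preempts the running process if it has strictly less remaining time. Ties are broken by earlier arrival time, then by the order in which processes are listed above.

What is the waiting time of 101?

Timeline: | 103 0-3 | 102 3-12 | 104 12-21 | 105 21-35 | 100 35-50 | 101 50-65 |
Completion: 100=50  101=65  102=12  103=3  104=21  105=35
Turnaround (C−A): 100=50  101=65  102=12  103=3  104=21  105=35
Waiting(101) = turnaround − burst = 65 − 15 = 50

50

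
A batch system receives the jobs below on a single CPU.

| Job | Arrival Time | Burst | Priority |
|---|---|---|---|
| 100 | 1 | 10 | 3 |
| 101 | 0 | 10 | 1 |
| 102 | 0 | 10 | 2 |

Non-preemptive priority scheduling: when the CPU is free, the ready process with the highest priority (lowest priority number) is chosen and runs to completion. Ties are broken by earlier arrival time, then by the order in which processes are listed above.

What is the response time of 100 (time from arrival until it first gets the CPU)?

Timeline: | 101 0-10 | 102 10-20 | 100 20-30 |
Completion: 100=30  101=10  102=20
Response(100) = first start − arrival = 20 − 1 = 19

19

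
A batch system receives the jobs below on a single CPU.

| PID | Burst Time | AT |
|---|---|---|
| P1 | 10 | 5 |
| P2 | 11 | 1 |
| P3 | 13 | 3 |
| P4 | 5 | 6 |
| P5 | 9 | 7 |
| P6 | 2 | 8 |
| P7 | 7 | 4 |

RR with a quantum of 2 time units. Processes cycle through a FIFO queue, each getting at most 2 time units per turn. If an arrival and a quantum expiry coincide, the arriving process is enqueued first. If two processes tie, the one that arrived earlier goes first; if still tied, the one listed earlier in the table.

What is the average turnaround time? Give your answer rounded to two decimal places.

41.86

Schedule: | idle 0-1 | P2 1-3 | P3 3-5 | P2 5-7 | P7 7-9 | P1 9-11 | P3 11-13 | P4 13-15 | P5 15-17 | P2 17-19 | P6 19-21 | P7 21-23 | P1 23-25 | P3 25-27 | P4 27-29 | P5 29-31 | P2 31-33 | P7 33-35 | P1 35-37 | P3 37-39 | P4 39-40 | P5 40-42 | P2 42-44 | P7 44-45 | P1 45-47 | P3 47-49 | P5 49-51 | P2 51-52 | P1 52-54 | P3 54-56 | P5 56-57 | P3 57-58 |
Completion: P1=54  P2=52  P3=58  P4=40  P5=57  P6=21  P7=45
Turnaround (C−A): P1=49  P2=51  P3=55  P4=34  P5=50  P6=13  P7=41
Turnaround times: P1=49, P2=51, P3=55, P4=34, P5=50, P6=13, P7=41
Average turnaround = (49+51+55+34+50+13+41) / 7 = 293/7 = 41.86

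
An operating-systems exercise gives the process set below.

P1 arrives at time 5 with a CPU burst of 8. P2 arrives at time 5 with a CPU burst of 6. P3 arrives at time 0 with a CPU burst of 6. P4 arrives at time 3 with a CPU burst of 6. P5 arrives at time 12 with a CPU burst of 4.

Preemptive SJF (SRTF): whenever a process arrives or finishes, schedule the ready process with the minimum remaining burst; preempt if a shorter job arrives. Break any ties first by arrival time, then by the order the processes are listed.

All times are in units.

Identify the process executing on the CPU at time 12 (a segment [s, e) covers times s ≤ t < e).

P5

Timeline: | P3 0-6 | P4 6-12 | P5 12-16 | P2 16-22 | P1 22-30 |
Completion: P1=30  P2=22  P3=6  P4=12  P5=16
Turnaround (C−A): P1=25  P2=17  P3=6  P4=9  P5=4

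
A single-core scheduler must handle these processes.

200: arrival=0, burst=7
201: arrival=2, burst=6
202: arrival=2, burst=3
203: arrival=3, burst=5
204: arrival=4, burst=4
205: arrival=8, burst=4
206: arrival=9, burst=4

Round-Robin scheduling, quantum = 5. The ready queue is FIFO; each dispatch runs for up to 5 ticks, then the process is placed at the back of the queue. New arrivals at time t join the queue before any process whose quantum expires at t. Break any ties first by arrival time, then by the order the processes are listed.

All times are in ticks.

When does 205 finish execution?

28

Timeline: | 200 0-5 | 201 5-10 | 202 10-13 | 203 13-18 | 204 18-22 | 200 22-24 | 205 24-28 | 206 28-32 | 201 32-33 |
Completion: 200=24  201=33  202=13  203=18  204=22  205=28  206=32
Turnaround (C−A): 200=24  201=31  202=11  203=15  204=18  205=20  206=23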